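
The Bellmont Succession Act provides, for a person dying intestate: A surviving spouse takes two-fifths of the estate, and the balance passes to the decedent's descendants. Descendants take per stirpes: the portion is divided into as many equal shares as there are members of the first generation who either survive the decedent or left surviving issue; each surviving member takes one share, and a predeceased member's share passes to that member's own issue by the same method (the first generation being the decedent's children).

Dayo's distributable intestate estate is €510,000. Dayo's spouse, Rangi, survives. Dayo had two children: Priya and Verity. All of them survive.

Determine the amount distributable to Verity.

Rangi takes two-fifths of €510,000 = €204,000. The remaining €306,000 passes to the descendants.
The descendants' portion (€306,000) is divided into 2 shares of €153,000: Priya and Verity each take €153,000.

Verity receives €153,000.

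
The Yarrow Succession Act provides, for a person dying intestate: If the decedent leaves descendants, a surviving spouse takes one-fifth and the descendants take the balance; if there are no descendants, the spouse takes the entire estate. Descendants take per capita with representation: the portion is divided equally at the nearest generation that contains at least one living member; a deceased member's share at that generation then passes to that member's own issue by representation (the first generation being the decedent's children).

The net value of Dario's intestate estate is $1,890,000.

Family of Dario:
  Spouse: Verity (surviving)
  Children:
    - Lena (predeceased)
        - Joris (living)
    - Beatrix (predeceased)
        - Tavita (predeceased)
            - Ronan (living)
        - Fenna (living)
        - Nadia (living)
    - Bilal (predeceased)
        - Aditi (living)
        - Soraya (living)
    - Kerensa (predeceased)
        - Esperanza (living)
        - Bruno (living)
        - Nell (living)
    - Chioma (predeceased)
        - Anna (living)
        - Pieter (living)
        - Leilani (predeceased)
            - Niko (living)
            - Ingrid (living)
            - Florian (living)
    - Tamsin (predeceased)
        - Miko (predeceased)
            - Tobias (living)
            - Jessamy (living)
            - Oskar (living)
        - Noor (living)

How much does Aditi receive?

Verity takes one-fifth of $1,890,000 = $378,000. The remaining $1,512,000 passes to the descendants.
No child survives, so the initial division is made at the grandchildren's generation.
The descendants' portion ($1,512,000) is divided into 14 shares of $108,000: Joris, Fenna, Nadia, Aditi, Soraya, Esperanza, Bruno, Nell, Anna, Pieter, and Noor each take $108,000; Tavita's $108,000 share passes to Tavita's issue; Leilani's $108,000 share passes to Leilani's issue; Miko's $108,000 share passes to Miko's issue.
Tavita's share ($108,000) passes entirely to Ronan.
Leilani's share ($108,000) is divided into 3 shares of $36,000: Niko, Ingrid, and Florian each take $36,000.
Miko's share ($108,000) is divided into 3 shares of $36,000: Tobias, Jessamy, and Oskar each take $36,000.

Aditi receives $108,000.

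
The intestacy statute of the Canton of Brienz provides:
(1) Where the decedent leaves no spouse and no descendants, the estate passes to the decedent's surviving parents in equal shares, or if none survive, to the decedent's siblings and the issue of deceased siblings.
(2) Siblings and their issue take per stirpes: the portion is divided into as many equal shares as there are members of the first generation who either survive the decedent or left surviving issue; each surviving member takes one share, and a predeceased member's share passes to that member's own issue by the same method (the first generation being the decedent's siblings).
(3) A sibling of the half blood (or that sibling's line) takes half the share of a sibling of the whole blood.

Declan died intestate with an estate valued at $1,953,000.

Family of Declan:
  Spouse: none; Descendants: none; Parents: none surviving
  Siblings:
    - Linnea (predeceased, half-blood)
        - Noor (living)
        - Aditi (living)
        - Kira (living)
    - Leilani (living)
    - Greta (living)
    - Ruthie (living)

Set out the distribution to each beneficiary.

The entire $1,953,000 passes to the siblings and their issue.
Counting each half-blood sibling's line as half a unit, there are 7/2 units in $1,953,000, so one unit is $558,000. Whole-blood lines (Leilani, Greta, and Ruthie) take $558,000 each; half-blood lines (Linnea) take $279,000 each.
Linnea's share ($279,000) is divided into 3 shares of $93,000: Noor, Aditi, and Kira each take $93,000.

Noor: $93,000; Aditi: $93,000; Kira: $93,000; Leilani: $558,000; Greta: $558,000; Ruthie: $558,000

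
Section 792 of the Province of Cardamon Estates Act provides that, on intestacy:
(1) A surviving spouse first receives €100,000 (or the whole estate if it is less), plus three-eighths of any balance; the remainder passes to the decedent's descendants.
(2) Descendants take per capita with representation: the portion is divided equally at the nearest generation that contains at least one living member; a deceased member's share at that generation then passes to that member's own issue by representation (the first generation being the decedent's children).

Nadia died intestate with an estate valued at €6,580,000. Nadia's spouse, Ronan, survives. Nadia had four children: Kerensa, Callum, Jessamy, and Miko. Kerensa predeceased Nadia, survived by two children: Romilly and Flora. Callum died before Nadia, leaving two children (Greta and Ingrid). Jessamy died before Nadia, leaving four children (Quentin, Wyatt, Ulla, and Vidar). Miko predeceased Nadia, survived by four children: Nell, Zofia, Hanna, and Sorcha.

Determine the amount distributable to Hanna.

Hanna receives €337,500.

Ronan first takes €100,000, leaving a balance of €6,480,000. Ronan then takes three-eighths of the balance (€2,430,000), for a total of €2,530,000. The remaining €4,050,000 passes to the descendants.
No child survives, so the initial division is made at the grandchildren's generation.
The descendants' portion (€4,050,000) is divided into 12 shares of €337,500: Romilly, Flora, Greta, Ingrid, Quentin, Wyatt, Ulla, Vidar, Nell, Zofia, Hanna, and Sorcha each take €337,500.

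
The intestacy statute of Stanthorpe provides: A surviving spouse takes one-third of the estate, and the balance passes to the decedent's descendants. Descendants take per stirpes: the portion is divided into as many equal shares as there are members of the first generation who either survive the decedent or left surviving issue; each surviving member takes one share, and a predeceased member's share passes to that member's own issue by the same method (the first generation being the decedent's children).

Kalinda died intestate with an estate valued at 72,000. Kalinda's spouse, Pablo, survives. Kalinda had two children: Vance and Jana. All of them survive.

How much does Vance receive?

Vance receives 24,000.

Pablo takes one-third of 72,000 = 24,000. The remaining 48,000 passes to the descendants.
The descendants' portion (48,000) is divided into 2 shares of 24,000: Vance and Jana each take 24,000.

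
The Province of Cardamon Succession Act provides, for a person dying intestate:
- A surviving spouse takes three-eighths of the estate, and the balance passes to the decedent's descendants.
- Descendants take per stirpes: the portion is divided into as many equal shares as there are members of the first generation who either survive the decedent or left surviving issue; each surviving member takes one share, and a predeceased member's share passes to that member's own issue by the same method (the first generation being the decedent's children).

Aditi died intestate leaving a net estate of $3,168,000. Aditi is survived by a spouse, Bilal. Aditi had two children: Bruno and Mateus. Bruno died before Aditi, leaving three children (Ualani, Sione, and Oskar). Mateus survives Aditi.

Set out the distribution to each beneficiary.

Bilal: $1,188,000; Ualani: $330,000; Sione: $330,000; Oskar: $330,000; Mateus: $990,000

Bilal takes three-eighths of $3,168,000 = $1,188,000. The remaining $1,980,000 passes to the descendants.
The descendants' portion ($1,980,000) is divided into 2 shares of $990,000: Mateus takes $990,000; Bruno's $990,000 share passes to Bruno's issue.
Bruno's share ($990,000) is divided into 3 shares of $330,000: Ualani, Sione, and Oskar each take $330,000.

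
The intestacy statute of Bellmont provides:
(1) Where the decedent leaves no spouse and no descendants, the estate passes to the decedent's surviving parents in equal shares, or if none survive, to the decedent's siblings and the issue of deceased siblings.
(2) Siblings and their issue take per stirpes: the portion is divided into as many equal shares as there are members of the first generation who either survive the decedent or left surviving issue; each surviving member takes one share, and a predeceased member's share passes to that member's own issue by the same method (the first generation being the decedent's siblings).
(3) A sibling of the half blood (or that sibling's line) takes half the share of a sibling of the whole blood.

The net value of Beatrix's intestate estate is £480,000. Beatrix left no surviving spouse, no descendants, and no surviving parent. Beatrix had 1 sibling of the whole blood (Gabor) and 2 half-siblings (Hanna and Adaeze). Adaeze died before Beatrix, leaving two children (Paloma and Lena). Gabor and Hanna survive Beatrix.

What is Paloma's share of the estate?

The entire £480,000 passes to the siblings and their issue.
Counting each half-blood sibling's line as half a unit, there are 2 units in £480,000, so one unit is £240,000. Whole-blood lines (Gabor) take £240,000 each; half-blood lines (Hanna and Adaeze) take £120,000 each.
Adaeze's share (£120,000) is divided into 2 shares of £60,000: Paloma and Lena each take £60,000.

Paloma receives £60,000.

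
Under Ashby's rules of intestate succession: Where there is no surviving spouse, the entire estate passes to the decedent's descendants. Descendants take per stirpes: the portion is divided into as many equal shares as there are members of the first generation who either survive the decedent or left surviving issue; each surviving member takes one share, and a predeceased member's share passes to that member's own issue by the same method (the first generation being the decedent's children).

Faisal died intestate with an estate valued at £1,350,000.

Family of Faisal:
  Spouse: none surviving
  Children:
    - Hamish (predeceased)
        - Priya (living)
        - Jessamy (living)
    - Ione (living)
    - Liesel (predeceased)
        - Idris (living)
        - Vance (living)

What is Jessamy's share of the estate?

The entire £1,350,000 passes to the descendants.
That amount (£1,350,000) is divided into 3 shares of £450,000: Ione takes £450,000; Hamish's £450,000 share passes to Hamish's issue; Liesel's £450,000 share passes to Liesel's issue.
Hamish's share (£450,000) is divided into 2 shares of £225,000: Priya and Jessamy each take £225,000.
Liesel's share (£450,000) is divided into 2 shares of £225,000: Idris and Vance each take £225,000.

Jessamy receives £225,000.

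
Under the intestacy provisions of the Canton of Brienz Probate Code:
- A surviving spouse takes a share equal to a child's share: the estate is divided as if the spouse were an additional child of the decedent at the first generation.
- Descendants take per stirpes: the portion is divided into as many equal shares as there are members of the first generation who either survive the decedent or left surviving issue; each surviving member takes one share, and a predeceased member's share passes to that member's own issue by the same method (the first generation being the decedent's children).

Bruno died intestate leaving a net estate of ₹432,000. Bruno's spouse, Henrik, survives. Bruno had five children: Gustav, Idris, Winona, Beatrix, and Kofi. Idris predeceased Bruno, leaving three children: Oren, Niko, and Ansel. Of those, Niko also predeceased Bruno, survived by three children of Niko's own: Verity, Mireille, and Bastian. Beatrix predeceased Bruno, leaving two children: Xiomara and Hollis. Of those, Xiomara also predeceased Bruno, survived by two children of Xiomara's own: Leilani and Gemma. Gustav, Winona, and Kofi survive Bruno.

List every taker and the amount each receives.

Henrik: ₹72,000; Gustav: ₹72,000; Oren: ₹24,000; Verity: ₹8,000; Mireille: ₹8,000; Bastian: ₹8,000; Ansel: ₹24,000; Winona: ₹72,000; Leilani: ₹18,000; Gemma: ₹18,000; Hollis: ₹36,000; Kofi: ₹72,000

The spouse counts as an additional share at the children's level, so there are 6 primary shares of ₹72,000. Henrik takes one such share (₹72,000).
The children's combined portion (₹360,000) is divided into 5 shares of ₹72,000: Gustav, Winona, and Kofi each take ₹72,000; Idris's ₹72,000 share passes to Idris's issue; Beatrix's ₹72,000 share passes to Beatrix's issue.
Idris's share (₹72,000) is divided into 3 shares of ₹24,000: Oren and Ansel each take ₹24,000; Niko's ₹24,000 share passes to Niko's issue.
Niko's share (₹24,000) is divided into 3 shares of ₹8,000: Verity, Mireille, and Bastian each take ₹8,000.
Beatrix's share (₹72,000) is divided into 2 shares of ₹36,000: Hollis takes ₹36,000; Xiomara's ₹36,000 share passes to Xiomara's issue.
Xiomara's share (₹36,000) is divided into 2 shares of ₹18,000: Leilani and Gemma each take ₹18,000.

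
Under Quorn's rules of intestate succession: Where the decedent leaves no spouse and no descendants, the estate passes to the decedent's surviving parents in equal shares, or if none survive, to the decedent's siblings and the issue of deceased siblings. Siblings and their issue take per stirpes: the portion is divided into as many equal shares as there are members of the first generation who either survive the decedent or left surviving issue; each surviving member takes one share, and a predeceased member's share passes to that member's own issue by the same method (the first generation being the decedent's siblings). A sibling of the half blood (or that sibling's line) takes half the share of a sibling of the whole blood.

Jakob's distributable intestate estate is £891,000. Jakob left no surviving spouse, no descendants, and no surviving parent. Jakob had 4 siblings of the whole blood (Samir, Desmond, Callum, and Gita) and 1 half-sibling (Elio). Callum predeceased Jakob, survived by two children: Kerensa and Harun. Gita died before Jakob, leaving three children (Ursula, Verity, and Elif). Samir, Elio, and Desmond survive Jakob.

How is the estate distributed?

The entire £891,000 passes to the siblings and their issue.
Counting each half-blood sibling's line as half a unit, there are 9/2 units in £891,000, so one unit is £198,000. Whole-blood lines (Samir, Desmond, Callum, and Gita) take £198,000 each; half-blood lines (Elio) take £99,000 each.
Callum's share (£198,000) is divided into 2 shares of £99,000: Kerensa and Harun each take £99,000.
Gita's share (£198,000) is divided into 3 shares of £66,000: Ursula, Verity, and Elif each take £66,000.

Samir: £198,000; Elio: £99,000; Desmond: £198,000; Kerensa: £99,000; Harun: £99,000; Ursula: £66,000; Verity: £66,000; Elif: £66,000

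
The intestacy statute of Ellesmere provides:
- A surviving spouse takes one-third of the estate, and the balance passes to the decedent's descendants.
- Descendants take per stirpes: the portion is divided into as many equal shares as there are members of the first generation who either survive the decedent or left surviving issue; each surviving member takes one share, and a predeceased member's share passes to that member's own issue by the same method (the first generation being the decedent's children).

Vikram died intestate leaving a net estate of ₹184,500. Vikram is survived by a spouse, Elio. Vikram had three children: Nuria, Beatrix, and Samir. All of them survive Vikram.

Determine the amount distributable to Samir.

Elio takes one-third of ₹184,500 = ₹61,500. The remaining ₹123,000 passes to the descendants.
The descendants' portion (₹123,000) is divided into 3 shares of ₹41,000: Nuria, Beatrix, and Samir each take ₹41,000.

Samir receives ₹41,000.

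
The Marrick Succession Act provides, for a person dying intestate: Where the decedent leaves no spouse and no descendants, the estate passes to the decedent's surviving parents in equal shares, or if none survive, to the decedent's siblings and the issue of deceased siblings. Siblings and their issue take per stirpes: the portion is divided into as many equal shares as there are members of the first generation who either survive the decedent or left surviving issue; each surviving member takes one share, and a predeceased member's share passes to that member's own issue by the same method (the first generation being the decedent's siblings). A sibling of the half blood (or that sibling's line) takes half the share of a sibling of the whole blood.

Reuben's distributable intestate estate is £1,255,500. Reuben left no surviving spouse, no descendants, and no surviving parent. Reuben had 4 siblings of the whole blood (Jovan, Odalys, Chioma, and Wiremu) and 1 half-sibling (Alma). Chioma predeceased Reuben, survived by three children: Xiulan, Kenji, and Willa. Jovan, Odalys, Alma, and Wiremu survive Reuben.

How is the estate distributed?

Jovan: £279,000; Odalys: £279,000; Xiulan: £93,000; Kenji: £93,000; Willa: £93,000; Alma: £139,500; Wiremu: £279,000

The entire £1,255,500 passes to the siblings and their issue.
Counting each half-blood sibling's line as half a unit, there are 9/2 units in £1,255,500, so one unit is £279,000. Whole-blood lines (Jovan, Odalys, Chioma, and Wiremu) take £279,000 each; half-blood lines (Alma) take £139,500 each.
Chioma's share (£279,000) is divided into 3 shares of £93,000: Xiulan, Kenji, and Willa each take £93,000.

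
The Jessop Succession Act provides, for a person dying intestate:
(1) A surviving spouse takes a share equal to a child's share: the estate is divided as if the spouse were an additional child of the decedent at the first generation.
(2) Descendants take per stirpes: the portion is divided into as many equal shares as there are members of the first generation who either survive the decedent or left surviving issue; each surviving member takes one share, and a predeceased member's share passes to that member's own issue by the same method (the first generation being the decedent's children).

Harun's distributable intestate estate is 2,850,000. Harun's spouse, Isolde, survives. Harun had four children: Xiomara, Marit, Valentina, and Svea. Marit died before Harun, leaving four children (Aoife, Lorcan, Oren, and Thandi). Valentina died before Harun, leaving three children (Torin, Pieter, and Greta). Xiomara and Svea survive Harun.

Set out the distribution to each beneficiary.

Isolde: 570,000; Xiomara: 570,000; Aoife: 142,500; Lorcan: 142,500; Oren: 142,500; Thandi: 142,500; Torin: 190,000; Pieter: 190,000; Greta: 190,000; Svea: 570,000

The spouse counts as an additional share at the children's level, so there are 5 primary shares of 570,000. Isolde takes one such share (570,000).
The children's combined portion (2,280,000) is divided into 4 shares of 570,000: Xiomara and Svea each take 570,000; Marit's 570,000 share passes to Marit's issue; Valentina's 570,000 share passes to Valentina's issue.
Marit's share (570,000) is divided into 4 shares of 142,500: Aoife, Lorcan, Oren, and Thandi each take 142,500.
Valentina's share (570,000) is divided into 3 shares of 190,000: Torin, Pieter, and Greta each take 190,000.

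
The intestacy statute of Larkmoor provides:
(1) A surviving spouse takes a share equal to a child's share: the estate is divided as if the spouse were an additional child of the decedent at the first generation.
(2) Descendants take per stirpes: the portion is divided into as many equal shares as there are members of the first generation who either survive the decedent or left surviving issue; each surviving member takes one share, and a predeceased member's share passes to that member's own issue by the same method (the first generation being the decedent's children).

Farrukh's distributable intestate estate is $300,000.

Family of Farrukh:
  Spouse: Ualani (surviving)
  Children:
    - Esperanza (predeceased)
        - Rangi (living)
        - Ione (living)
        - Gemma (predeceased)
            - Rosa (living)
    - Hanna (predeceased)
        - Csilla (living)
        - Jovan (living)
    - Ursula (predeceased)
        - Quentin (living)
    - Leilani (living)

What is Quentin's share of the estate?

Quentin receives $60,000.

The spouse counts as an additional share at the children's level, so there are 5 primary shares of $60,000. Ualani takes one such share ($60,000).
The children's combined portion ($240,000) is divided into 4 shares of $60,000: Leilani takes $60,000; Esperanza's $60,000 share passes to Esperanza's issue; Hanna's $60,000 share passes to Hanna's issue; Ursula's $60,000 share passes to Ursula's issue.
Esperanza's share ($60,000) is divided into 3 shares of $20,000: Rangi and Ione each take $20,000; Gemma's $20,000 share passes to Gemma's issue.
Gemma's share ($20,000) passes entirely to Rosa.
Hanna's share ($60,000) is divided into 2 shares of $30,000: Csilla and Jovan each take $30,000.
Ursula's share ($60,000) passes entirely to Quentin.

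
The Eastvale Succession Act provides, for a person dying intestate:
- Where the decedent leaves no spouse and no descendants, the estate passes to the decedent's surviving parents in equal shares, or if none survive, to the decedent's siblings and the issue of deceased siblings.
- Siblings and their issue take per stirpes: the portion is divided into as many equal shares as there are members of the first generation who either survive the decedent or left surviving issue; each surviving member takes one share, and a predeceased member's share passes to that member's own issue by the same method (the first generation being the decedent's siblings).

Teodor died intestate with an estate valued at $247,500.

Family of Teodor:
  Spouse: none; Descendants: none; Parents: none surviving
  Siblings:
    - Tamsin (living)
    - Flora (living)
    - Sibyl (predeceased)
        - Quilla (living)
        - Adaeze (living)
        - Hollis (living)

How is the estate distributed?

Tamsin: $82,500; Flora: $82,500; Quilla: $27,500; Adaeze: $27,500; Hollis: $27,500

The entire $247,500 passes to the siblings and their issue.
That amount ($247,500) is divided into 3 shares of $82,500: Tamsin and Flora each take $82,500; Sibyl's $82,500 share passes to Sibyl's issue.
Sibyl's share ($82,500) is divided into 3 shares of $27,500: Quilla, Adaeze, and Hollis each take $27,500.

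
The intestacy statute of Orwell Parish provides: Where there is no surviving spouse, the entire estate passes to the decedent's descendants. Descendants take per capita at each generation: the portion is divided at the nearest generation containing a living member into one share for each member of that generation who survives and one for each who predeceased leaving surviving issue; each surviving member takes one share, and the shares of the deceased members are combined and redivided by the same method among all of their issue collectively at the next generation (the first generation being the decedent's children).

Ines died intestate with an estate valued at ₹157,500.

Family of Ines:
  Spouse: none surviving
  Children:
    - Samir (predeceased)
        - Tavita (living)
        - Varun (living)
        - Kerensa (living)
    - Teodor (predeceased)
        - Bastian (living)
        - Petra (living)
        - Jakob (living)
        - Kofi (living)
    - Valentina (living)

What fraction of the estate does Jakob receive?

Jakob receives 2/21 of the estate.

The entire ₹157,500 passes to the descendants.
That amount (₹157,500) is divided at the children's generation into 3 shares of ₹52,500. Valentina takes ₹52,500. The 2 shares of the deceased (Samir and Teodor) are combined into a pool of ₹105,000.
That pool (₹105,000) is divided at the grandchildren's generation equally among Tavita, Varun, Kerensa, Bastian, Petra, Jakob, and Kofi: ₹15,000 each.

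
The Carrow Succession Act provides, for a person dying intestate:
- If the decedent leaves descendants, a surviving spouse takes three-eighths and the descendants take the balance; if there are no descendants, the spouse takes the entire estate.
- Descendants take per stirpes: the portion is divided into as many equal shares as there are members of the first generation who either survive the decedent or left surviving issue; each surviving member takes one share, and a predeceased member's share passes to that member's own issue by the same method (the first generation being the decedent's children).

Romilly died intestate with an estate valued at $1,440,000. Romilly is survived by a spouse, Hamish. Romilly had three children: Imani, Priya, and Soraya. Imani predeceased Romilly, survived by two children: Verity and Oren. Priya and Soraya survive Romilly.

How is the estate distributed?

Hamish: $540,000; Verity: $150,000; Oren: $150,000; Priya: $300,000; Soraya: $300,000

Hamish takes three-eighths of $1,440,000 = $540,000. The remaining $900,000 passes to the descendants.
The descendants' portion ($900,000) is divided into 3 shares of $300,000: Priya and Soraya each take $300,000; Imani's $300,000 share passes to Imani's issue.
Imani's share ($300,000) is divided into 2 shares of $150,000: Verity and Oren each take $150,000.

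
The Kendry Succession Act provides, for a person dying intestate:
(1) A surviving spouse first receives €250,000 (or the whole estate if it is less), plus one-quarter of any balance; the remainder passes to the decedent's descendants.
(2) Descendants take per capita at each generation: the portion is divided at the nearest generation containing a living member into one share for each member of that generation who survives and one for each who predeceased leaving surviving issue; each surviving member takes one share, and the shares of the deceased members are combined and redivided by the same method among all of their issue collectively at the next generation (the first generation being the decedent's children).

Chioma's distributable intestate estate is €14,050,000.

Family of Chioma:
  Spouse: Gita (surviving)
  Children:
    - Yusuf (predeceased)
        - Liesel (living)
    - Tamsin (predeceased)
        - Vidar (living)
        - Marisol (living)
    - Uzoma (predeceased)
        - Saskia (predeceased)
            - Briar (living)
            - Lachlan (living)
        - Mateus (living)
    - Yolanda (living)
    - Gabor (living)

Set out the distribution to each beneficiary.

Gita first takes €250,000, leaving a balance of €13,800,000. Gita then takes one-quarter of the balance (€3,450,000), for a total of €3,700,000. The remaining €10,350,000 passes to the descendants.
The descendants' portion (€10,350,000) is divided at the children's generation into 5 shares of €2,070,000. Yolanda and Gabor each take €2,070,000. The 3 shares of the deceased (Yusuf, Tamsin, and Uzoma) are combined into a pool of €6,210,000.
That pool (€6,210,000) is divided at the grandchildren's generation into 5 shares of €1,242,000. Liesel, Vidar, Marisol, and Mateus each take €1,242,000. The remaining share for the deceased Saskia (€1,242,000) is carried to the next generation.
That pool (€1,242,000) is divided at the great-grandchildren's generation equally among Briar and Lachlan: €621,000 each.

Gita: €3,700,000; Liesel: €1,242,000; Vidar: €1,242,000; Marisol: €1,242,000; Briar: €621,000; Lachlan: €621,000; Mateus: €1,242,000; Yolanda: €2,070,000; Gabor: €2,070,000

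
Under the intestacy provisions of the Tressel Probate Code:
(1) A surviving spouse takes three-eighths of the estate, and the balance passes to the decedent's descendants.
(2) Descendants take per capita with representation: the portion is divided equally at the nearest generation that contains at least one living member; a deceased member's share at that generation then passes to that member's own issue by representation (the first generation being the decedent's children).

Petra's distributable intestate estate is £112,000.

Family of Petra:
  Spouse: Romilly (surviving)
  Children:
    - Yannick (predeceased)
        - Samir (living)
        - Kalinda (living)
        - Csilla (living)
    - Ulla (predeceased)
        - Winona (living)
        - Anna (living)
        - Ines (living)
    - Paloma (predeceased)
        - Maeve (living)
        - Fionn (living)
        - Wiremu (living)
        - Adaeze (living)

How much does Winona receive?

Winona receives £7,000.

Romilly takes three-eighths of £112,000 = £42,000. The remaining £70,000 passes to the descendants.
No child survives, so the initial division is made at the grandchildren's generation.
The descendants' portion (£70,000) is divided into 10 shares of £7,000: Samir, Kalinda, Csilla, Winona, Anna, Ines, Maeve, Fionn, Wiremu, and Adaeze each take £7,000.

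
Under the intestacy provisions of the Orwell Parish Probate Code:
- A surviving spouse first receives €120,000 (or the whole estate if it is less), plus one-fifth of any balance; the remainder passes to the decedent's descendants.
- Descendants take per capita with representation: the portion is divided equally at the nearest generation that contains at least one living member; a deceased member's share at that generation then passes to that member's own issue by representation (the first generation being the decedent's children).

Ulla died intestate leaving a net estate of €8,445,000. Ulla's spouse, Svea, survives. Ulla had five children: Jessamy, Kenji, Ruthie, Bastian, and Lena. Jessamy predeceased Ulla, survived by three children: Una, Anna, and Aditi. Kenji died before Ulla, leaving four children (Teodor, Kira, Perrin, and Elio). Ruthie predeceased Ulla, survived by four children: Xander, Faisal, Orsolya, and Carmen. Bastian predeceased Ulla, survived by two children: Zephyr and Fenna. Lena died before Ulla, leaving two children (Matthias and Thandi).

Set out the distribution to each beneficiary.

Svea first takes €120,000, leaving a balance of €8,325,000. Svea then takes one-fifth of the balance (€1,665,000), for a total of €1,785,000. The remaining €6,660,000 passes to the descendants.
No child survives, so the initial division is made at the grandchildren's generation.
The descendants' portion (€6,660,000) is divided into 15 shares of €444,000: Una, Anna, Aditi, Teodor, Kira, Perrin, Elio, Xander, Faisal, Orsolya, Carmen, Zephyr, Fenna, Matthias, and Thandi each take €444,000.

Svea: €1,785,000; Una: €444,000; Anna: €444,000; Aditi: €444,000; Teodor: €444,000; Kira: €444,000; Perrin: €444,000; Elio: €444,000; Xander: €444,000; Faisal: €444,000; Orsolya: €444,000; Carmen: €444,000; Zephyr: €444,000; Fenna: €444,000; Matthias: €444,000; Thandi: €444,000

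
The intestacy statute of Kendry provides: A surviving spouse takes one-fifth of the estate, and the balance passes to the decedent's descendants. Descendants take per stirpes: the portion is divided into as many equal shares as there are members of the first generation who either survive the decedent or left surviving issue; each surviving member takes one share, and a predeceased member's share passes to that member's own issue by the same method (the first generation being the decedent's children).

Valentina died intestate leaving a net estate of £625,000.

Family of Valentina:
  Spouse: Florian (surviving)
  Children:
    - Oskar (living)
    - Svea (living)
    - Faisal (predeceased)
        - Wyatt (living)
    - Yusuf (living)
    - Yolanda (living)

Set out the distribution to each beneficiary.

Florian takes one-fifth of £625,000 = £125,000. The remaining £500,000 passes to the descendants.
The descendants' portion (£500,000) is divided into 5 shares of £100,000: Oskar, Svea, Yusuf, and Yolanda each take £100,000; Faisal's £100,000 share passes to Faisal's issue.
Faisal's share (£100,000) passes entirely to Wyatt.

Florian: £125,000; Oskar: £100,000; Svea: £100,000; Wyatt: £100,000; Yusuf: £100,000; Yolanda: £100,000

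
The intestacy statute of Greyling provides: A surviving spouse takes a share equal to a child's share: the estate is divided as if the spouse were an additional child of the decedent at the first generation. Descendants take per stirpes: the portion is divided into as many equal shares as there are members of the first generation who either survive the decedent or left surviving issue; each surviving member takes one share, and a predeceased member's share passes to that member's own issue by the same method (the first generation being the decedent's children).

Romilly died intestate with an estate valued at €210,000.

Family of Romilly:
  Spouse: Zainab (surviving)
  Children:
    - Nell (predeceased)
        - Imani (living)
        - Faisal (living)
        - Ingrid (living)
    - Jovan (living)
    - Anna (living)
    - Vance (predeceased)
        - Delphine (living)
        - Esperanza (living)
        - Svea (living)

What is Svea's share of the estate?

The spouse counts as an additional share at the children's level, so there are 5 primary shares of €42,000. Zainab takes one such share (€42,000).
The children's combined portion (€168,000) is divided into 4 shares of €42,000: Jovan and Anna each take €42,000; Nell's €42,000 share passes to Nell's issue; Vance's €42,000 share passes to Vance's issue.
Nell's share (€42,000) is divided into 3 shares of €14,000: Imani, Faisal, and Ingrid each take €14,000.
Vance's share (€42,000) is divided into 3 shares of €14,000: Delphine, Esperanza, and Svea each take €14,000.

Svea receives €14,000.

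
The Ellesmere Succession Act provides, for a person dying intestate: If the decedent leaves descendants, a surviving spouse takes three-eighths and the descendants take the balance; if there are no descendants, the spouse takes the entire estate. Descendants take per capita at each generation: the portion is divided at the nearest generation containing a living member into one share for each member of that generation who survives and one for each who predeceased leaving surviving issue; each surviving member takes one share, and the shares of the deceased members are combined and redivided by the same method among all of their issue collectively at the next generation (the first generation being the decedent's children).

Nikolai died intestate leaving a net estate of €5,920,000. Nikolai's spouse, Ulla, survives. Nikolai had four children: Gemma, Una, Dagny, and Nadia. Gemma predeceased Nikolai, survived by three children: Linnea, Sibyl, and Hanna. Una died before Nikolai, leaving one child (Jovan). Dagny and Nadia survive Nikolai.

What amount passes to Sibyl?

Sibyl receives €462,500.

Ulla takes three-eighths of €5,920,000 = €2,220,000. The remaining €3,700,000 passes to the descendants.
The descendants' portion (€3,700,000) is divided at the children's generation into 4 shares of €925,000. Dagny and Nadia each take €925,000. The 2 shares of the deceased (Gemma and Una) are combined into a pool of €1,850,000.
That pool (€1,850,000) is divided at the grandchildren's generation equally among Linnea, Sibyl, Hanna, and Jovan: €462,500 each.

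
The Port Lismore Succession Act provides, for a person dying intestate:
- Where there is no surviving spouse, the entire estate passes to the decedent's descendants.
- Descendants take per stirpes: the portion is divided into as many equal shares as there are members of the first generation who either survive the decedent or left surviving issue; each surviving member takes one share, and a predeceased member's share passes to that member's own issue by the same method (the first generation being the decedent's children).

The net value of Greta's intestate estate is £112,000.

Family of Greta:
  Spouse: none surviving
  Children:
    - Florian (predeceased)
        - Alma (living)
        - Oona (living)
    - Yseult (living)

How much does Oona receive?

Oona receives £28,000.

The entire £112,000 passes to the descendants.
That amount (£112,000) is divided into 2 shares of £56,000: Yseult takes £56,000; Florian's £56,000 share passes to Florian's issue.
Florian's share (£56,000) is divided into 2 shares of £28,000: Alma and Oona each take £28,000.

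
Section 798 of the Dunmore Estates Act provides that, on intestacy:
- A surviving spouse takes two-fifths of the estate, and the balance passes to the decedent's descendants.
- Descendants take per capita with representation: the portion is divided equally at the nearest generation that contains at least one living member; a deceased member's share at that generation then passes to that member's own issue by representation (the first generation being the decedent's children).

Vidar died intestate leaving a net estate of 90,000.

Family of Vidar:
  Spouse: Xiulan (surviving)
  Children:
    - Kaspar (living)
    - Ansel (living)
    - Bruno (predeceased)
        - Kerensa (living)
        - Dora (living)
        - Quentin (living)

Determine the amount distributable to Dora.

Dora receives 6,000.

Xiulan takes two-fifths of 90,000 = 36,000. The remaining 54,000 passes to the descendants.
The descendants' portion (54,000) is divided into 3 shares of 18,000: Kaspar and Ansel each take 18,000; Bruno's 18,000 share passes to Bruno's issue.
Bruno's share (18,000) is divided into 3 shares of 6,000: Kerensa, Dora, and Quentin each take 6,000.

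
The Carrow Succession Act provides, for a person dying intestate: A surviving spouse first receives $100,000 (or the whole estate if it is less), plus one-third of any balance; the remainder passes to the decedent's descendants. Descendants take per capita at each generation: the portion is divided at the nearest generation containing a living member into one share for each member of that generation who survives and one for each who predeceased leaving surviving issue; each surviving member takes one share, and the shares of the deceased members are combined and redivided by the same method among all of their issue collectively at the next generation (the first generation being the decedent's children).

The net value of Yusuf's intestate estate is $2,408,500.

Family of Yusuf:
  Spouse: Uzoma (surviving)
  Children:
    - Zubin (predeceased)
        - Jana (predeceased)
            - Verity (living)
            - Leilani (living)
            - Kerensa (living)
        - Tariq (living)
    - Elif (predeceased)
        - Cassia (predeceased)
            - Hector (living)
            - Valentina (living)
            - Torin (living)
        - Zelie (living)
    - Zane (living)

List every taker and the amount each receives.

Uzoma: $869,500; Verity: $85,500; Leilani: $85,500; Kerensa: $85,500; Tariq: $256,500; Hector: $85,500; Valentina: $85,500; Torin: $85,500; Zelie: $256,500; Zane: $513,000

Uzoma first takes $100,000, leaving a balance of $2,308,500. Uzoma then takes one-third of the balance ($769,500), for a total of $869,500. The remaining $1,539,000 passes to the descendants.
The descendants' portion ($1,539,000) is divided at the children's generation into 3 shares of $513,000. Zane takes $513,000. The 2 shares of the deceased (Zubin and Elif) are combined into a pool of $1,026,000.
That pool ($1,026,000) is divided at the grandchildren's generation into 4 shares of $256,500. Tariq and Zelie each take $256,500. The 2 shares of the deceased (Jana and Cassia) are combined into a pool of $513,000.
That pool ($513,000) is divided at the great-grandchildren's generation equally among Verity, Leilani, Kerensa, Hector, Valentina, and Torin: $85,500 each.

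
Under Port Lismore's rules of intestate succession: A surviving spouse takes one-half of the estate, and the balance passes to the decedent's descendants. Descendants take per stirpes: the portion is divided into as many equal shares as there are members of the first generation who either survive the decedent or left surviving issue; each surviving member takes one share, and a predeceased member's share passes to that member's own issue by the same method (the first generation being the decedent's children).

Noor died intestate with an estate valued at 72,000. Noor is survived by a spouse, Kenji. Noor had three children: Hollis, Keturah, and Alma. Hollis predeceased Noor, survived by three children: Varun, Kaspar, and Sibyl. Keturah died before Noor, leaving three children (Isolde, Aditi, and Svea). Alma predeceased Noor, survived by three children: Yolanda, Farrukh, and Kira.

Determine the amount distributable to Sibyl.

Kenji takes one-half of 72,000 = 36,000. The remaining 36,000 passes to the descendants.
The descendants' portion (36,000) is divided into 3 shares of 12,000: Hollis's 12,000 share passes to Hollis's issue; Keturah's 12,000 share passes to Keturah's issue; Alma's 12,000 share passes to Alma's issue.
Hollis's share (12,000) is divided into 3 shares of 4,000: Varun, Kaspar, and Sibyl each take 4,000.
Keturah's share (12,000) is divided into 3 shares of 4,000: Isolde, Aditi, and Svea each take 4,000.
Alma's share (12,000) is divided into 3 shares of 4,000: Yolanda, Farrukh, and Kira each take 4,000.

Sibyl receives 4,000.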